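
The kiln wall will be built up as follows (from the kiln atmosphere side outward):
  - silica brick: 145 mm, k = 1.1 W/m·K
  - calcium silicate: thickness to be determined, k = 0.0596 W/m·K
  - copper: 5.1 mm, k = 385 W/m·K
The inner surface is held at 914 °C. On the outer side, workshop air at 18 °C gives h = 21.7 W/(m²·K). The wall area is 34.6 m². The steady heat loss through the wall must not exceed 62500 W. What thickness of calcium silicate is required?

Treating each layer as a thermal resistance in series:
R_silica brick = L/(kA) = 0.145/(1.1×34.6) = 0.00381 K/W
R_copper = L/(kA) = 0.0051/(385×34.6) = 3.829×10^-7 K/W
R_outer film = 1/(h_o·A) = 1/(21.7×34.6) = 0.001332 K/W
Sum of the known resistances R_other = 0.005142 K/W
Required total resistance R_tot = ΔT/Q_allow = 896/62500 = 0.01434 K/W
R_calcium silicate = R_tot − R_other = 0.009194 K/W
L = R·k·A = 0.009194×0.0596×34.6

L ≈ 19 mm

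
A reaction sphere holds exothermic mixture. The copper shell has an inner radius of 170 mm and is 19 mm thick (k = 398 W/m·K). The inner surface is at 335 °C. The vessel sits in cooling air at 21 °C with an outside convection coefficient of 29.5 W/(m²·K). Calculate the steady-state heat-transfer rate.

Radial (spherical) resistances in series:
R_copper shell = (1/0.17 − 1/0.189)/(4π×398) = 1.182×10^-4 K/W
R_outer film = 1/(h·4πr_o²) = 1/(29.5×4π×0.189²) = 0.07552 K/W
R_total = 0.07564 K/W
Q = ΔT/R_total = 314/0.07564

Q ≈ 4150 W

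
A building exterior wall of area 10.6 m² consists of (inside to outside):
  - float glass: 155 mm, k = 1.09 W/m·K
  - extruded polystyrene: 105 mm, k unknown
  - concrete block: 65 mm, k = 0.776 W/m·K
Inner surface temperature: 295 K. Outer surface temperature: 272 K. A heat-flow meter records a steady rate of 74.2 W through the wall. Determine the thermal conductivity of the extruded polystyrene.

Thermal resistances in series:
R_float glass = L/(kA) = 0.155/(1.09×10.6) = 0.01342 K/W
R_concrete block = L/(kA) = 0.065/(0.776×10.6) = 0.007902 K/W
Sum of known resistances R_other = 0.02132 K/W
Total R = ΔT/Q = 23/74.2 = 0.31 K/W
R_extruded polystyrene = R_total − R_other = 0.2887 K/W
k = L/(R·A) = 0.105/(0.2887×10.6)

k ≈ 0.0343 W/(m·K)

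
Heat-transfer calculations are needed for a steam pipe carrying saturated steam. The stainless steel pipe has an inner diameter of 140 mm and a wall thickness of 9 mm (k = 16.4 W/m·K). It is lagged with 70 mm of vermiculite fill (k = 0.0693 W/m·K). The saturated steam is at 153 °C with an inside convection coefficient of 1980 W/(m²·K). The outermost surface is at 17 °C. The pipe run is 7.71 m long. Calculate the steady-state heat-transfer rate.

Per-layer cylindrical resistances, series-summed:
R_inner film = 1/(h_i·2πr₁L) = 1/(1980×2π×0.07×7.71) = 1.489×10^-4 K/W
R_stainless steel pipe wall = ln(79/70)/(2π×16.4×7.71) = 1.522×10^-4 K/W
R_vermiculite fill = ln(149/79)/(2π×0.0693×7.71) = 0.189 K/W
R_total = 0.1893 K/W
Q = ΔT/R_total = 136/0.1893

Q ≈ 718 W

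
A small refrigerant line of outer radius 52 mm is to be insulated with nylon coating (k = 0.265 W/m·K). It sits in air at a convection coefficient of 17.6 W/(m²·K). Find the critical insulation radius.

r_cr ≈ 15.1 mm

For a cylinder r_cr = k/h = 0.265/17.6
r_cr = 15.1 mm; since the bare radius (52 mm) is above r_cr, any added insulation will reduce heat loss.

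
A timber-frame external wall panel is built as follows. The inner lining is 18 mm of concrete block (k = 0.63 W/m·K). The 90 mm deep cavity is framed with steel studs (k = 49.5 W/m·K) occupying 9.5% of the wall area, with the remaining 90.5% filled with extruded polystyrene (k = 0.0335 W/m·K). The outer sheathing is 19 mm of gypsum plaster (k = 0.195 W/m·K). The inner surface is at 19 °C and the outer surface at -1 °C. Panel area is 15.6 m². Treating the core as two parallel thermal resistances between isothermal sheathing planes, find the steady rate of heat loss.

Q ≈ 2150 W

Sheathing layers in series; stud and cavity paths in parallel between them.
R_inner = 0.018/(0.63×15.6) = 0.001832 K/W
R_stud  = 0.09/(49.5×0.095×15.6) = 0.001227 K/W
R_cav   = 0.09/(0.0335×0.905×15.6) = 0.1903 K/W
1/R_core = 1/R_stud + 1/R_cav → R_core = 0.001219 K/W
R_outer = 0.019/(0.195×15.6) = 0.006246 K/W
R_total = 0.009296 K/W
Q = ΔT/R_total = 20/0.009296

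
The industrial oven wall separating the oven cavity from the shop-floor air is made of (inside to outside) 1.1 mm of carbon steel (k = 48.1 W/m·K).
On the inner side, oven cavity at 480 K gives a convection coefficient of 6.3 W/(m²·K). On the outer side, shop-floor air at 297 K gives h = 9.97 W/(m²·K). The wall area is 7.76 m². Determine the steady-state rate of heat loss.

Q ≈ 5480 W

Thermal resistances in series:
R_inner film = 1/(h_i·A) = 1/(6.3×7.76) = 0.02045 K/W
R_carbon steel = L/(kA) = 0.0011/(48.1×7.76) = 2.947×10^-6 K/W
R_outer film = 1/(h_o·A) = 1/(9.97×7.76) = 0.01293 K/W
R_total = 0.03338 K/W
Q = ΔT / R_total = 183 / 0.03338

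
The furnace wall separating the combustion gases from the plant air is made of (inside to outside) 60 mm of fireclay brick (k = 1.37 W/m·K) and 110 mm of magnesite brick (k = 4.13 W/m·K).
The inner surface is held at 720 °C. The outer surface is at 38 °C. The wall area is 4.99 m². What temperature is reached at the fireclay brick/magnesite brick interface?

T ≈ 296 °C

Thermal resistances in series:
R_fireclay brick = L/(kA) = 0.06/(1.37×4.99) = 0.008777 K/W
R_magnesite brick = L/(kA) = 0.11/(4.13×4.99) = 0.005338 K/W
R_total = 0.01411 K/W;  Q = ΔT/R_total = 682/0.01411 = 48320 W
T_interface = T_inner − Q·ΣR(inner→interface) = 720 − 48300×0.008777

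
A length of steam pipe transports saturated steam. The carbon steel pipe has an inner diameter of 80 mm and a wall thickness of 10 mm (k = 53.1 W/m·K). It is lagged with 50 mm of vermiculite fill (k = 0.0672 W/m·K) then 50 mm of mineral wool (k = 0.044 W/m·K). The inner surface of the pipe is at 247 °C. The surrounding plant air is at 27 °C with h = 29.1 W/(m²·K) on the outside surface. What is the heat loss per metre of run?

q′ ≈ 69.9 W/m

Per-layer cylindrical resistances, series-summed:
R_carbon steel pipe wall = ln(50/40)/(2π×53.1×1) = 6.688×10^-4 K/W
R_vermiculite fill = ln(100/50)/(2π×0.0672×1) = 1.642 K/W
R_mineral wool = ln(150/100)/(2π×0.044×1) = 1.467 K/W
R_outer film = 1/(h_o·2πr_oL) = 1/(29.1×2π×0.15×1) = 0.03646 K/W
R_total = 3.145 K/W
Q = ΔT/R_total = 220/3.145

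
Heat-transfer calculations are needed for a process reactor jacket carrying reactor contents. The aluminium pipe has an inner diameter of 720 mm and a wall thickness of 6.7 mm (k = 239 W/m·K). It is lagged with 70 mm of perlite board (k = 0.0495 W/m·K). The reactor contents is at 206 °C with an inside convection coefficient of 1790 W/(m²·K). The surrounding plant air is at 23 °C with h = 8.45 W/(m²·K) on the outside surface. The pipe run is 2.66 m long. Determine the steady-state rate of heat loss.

Q ≈ 804 W

Treating each annulus and film as a series resistance:
R_inner film = 1/(h_i·2πr₁L) = 1/(1790×2π×0.36×2.66) = 9.285×10^-5 K/W
R_aluminium pipe wall = ln(366.7/360)/(2π×239×2.66) = 4.616×10^-6 K/W
R_perlite board = ln(436.7/366.7)/(2π×0.0495×2.66) = 0.2112 K/W
R_outer film = 1/(h_o·2πr_oL) = 1/(8.45×2π×0.4367×2.66) = 0.01621 K/W
R_total = 0.2275 K/W
Q = ΔT/R_total = 183/0.2275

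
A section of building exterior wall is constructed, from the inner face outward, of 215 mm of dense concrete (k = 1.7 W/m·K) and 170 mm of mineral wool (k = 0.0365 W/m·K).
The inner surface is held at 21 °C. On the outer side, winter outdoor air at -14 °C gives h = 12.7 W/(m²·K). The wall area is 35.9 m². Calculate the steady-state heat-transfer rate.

Q ≈ 258 W

Model the wall as resistances in series:
R_dense concrete = L/(kA) = 0.215/(1.7×35.9) = 0.003523 K/W
R_mineral wool = L/(kA) = 0.17/(0.0365×35.9) = 0.1297 K/W
R_outer film = 1/(h_o·A) = 1/(12.7×35.9) = 0.002193 K/W
R_total = 0.1355 K/W
Q = ΔT / R_total = 35 / 0.1355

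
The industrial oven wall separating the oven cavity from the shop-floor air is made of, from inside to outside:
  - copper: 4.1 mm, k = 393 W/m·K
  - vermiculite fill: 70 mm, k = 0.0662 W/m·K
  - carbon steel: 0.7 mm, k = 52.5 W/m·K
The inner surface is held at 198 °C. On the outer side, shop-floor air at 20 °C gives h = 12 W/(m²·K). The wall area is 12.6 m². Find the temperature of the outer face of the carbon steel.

Thermal resistances in series:
R_copper = L/(kA) = 0.0041/(393×12.6) = 8.28×10^-7 K/W
R_vermiculite fill = L/(kA) = 0.07/(0.0662×12.6) = 0.08392 K/W
R_carbon steel = L/(kA) = 0.0007/(52.5×12.6) = 1.058×10^-6 K/W
R_outer film = 1/(h_o·A) = 1/(12×12.6) = 0.006614 K/W
R_total = 0.09054 K/W;  Q = ΔT/R_total = 178/0.09054 = 1966 W
T_interface = T_inner − Q·ΣR(inner→interface) = 198 − 1970×0.08392

T ≈ 33 °C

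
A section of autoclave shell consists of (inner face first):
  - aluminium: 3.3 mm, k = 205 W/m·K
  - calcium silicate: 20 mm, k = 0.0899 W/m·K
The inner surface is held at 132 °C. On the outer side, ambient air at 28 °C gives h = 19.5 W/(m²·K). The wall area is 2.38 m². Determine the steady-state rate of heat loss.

Q ≈ 904 W

Model the wall as resistances in series:
R_aluminium = L/(kA) = 0.0033/(205×2.38) = 6.764×10^-6 K/W
R_calcium silicate = L/(kA) = 0.02/(0.0899×2.38) = 0.09347 K/W
R_outer film = 1/(h_o·A) = 1/(19.5×2.38) = 0.02155 K/W
R_total = 0.115 K/W
Q = ΔT / R_total = 104 / 0.115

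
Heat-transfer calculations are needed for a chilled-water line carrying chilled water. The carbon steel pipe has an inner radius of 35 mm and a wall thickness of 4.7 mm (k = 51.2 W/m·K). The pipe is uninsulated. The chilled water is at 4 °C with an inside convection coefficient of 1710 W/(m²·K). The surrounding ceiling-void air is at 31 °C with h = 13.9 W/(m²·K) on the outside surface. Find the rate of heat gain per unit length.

For a radial system each layer contributes R = ln(r_out/r_in)/(2πkL); films add R = 1/(hA).
R_inner film = 1/(h_i·2πr₁L) = 1/(1710×2π×0.035×1) = 0.002659 K/W
R_carbon steel pipe wall = ln(39.7/35)/(2π×51.2×1) = 3.917×10^-4 K/W
R_outer film = 1/(h_o·2πr_oL) = 1/(13.9×2π×0.0397×1) = 0.2884 K/W
R_total = 0.2915 K/W
Q = ΔT/R_total = 27/0.2915

q′ ≈ 92.6 W/m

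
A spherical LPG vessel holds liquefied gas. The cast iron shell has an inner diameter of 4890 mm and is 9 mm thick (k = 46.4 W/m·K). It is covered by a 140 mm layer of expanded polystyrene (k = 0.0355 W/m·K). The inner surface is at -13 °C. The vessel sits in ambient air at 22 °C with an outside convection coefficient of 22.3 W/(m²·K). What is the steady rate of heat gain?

Each spherical layer contributes R = (1/r_i − 1/r_o)/(4πk):
R_cast iron shell = (1/2.445 − 1/2.454)/(4π×46.4) = 2.573×10^-6 K/W
R_expanded polystyrene = (1/2.454 − 1/2.594)/(4π×0.0355) = 0.0493 K/W
R_outer film = 1/(h·4πr_o²) = 1/(22.3×4π×2.594²) = 5.303×10^-4 K/W
R_total = 0.04983 K/W
Q = ΔT/R_total = 35/0.04983

Q ≈ 702 W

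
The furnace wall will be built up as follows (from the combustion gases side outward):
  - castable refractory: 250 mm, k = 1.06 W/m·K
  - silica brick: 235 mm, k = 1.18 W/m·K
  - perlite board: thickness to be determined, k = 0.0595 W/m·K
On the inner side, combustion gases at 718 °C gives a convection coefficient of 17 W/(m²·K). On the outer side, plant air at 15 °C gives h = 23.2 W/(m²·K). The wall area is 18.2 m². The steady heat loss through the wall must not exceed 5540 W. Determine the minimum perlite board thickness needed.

L ≈ 105 mm

Using the resistance-network approach (series):
R_inner film = 1/(h_i·A) = 1/(17×18.2) = 0.003232 K/W
R_castable refractory = L/(kA) = 0.25/(1.06×18.2) = 0.01296 K/W
R_silica brick = L/(kA) = 0.235/(1.18×18.2) = 0.01094 K/W
R_outer film = 1/(h_o·A) = 1/(23.2×18.2) = 0.002368 K/W
Sum of the known resistances R_other = 0.0295 K/W
Required total resistance R_tot = ΔT/Q_allow = 703/5540 = 0.1269 K/W
R_perlite board = R_tot − R_other = 0.09739 K/W
L = R·k·A = 0.09739×0.0595×18.2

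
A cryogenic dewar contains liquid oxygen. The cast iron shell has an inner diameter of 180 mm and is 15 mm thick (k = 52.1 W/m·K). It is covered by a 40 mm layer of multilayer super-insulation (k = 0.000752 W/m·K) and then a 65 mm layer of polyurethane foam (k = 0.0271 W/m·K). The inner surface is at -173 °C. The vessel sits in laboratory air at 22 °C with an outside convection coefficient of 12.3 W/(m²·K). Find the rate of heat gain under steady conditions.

Q ≈ 0.686 W

Spherical conduction: R = (1/r_in − 1/r_out)/(4πk) per layer; series-sum.
R_cast iron shell = (1/0.09 − 1/0.105)/(4π×52.1) = 0.002424 K/W
R_multilayer super-insulation = (1/0.105 − 1/0.145)/(4π×0.000752) = 278 K/W
R_polyurethane foam = (1/0.145 − 1/0.21)/(4π×0.0271) = 6.268 K/W
R_outer film = 1/(h·4πr_o²) = 1/(12.3×4π×0.21²) = 0.1467 K/W
R_total = 284.4 K/W
Q = ΔT/R_total = 195/284.4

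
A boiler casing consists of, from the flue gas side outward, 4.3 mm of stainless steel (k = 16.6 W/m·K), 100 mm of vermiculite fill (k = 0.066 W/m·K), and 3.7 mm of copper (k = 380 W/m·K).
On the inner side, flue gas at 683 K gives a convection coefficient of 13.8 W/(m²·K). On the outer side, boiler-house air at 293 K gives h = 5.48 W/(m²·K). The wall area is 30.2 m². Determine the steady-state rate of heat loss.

Series thermal resistances:
R_inner film = 1/(h_i·A) = 1/(13.8×30.2) = 0.002399 K/W
R_stainless steel = L/(kA) = 0.0043/(16.6×30.2) = 8.577×10^-6 K/W
R_vermiculite fill = L/(kA) = 0.1/(0.066×30.2) = 0.05017 K/W
R_copper = L/(kA) = 0.0037/(380×30.2) = 3.224×10^-7 K/W
R_outer film = 1/(h_o·A) = 1/(5.48×30.2) = 0.006042 K/W
R_total = 0.05862 K/W
Q = ΔT / R_total = 390 / 0.05862

Q ≈ 6650 W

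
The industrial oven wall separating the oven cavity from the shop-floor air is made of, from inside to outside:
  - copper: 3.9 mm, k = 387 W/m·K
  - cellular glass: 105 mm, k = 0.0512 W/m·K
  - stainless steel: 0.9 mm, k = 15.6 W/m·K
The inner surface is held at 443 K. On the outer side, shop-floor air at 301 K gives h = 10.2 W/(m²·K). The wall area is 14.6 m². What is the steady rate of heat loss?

Treating each layer as a thermal resistance in series:
R_copper = L/(kA) = 0.0039/(387×14.6) = 6.902×10^-7 K/W
R_cellular glass = L/(kA) = 0.105/(0.0512×14.6) = 0.1405 K/W
R_stainless steel = L/(kA) = 0.0009/(15.6×14.6) = 3.952×10^-6 K/W
R_outer film = 1/(h_o·A) = 1/(10.2×14.6) = 0.006715 K/W
R_total = 0.1472 K/W
Q = ΔT / R_total = 142 / 0.1472

Q ≈ 965 W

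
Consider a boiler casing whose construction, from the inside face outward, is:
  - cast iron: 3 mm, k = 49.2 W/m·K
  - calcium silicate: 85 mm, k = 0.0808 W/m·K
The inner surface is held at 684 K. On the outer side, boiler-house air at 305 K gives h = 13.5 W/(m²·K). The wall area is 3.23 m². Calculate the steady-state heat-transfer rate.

Q ≈ 1090 W

Thermal resistances in series:
R_cast iron = L/(kA) = 0.003/(49.2×3.23) = 1.888×10^-5 K/W
R_calcium silicate = L/(kA) = 0.085/(0.0808×3.23) = 0.3257 K/W
R_outer film = 1/(h_o·A) = 1/(13.5×3.23) = 0.02293 K/W
R_total = 0.3486 K/W
Q = ΔT / R_total = 379 / 0.3486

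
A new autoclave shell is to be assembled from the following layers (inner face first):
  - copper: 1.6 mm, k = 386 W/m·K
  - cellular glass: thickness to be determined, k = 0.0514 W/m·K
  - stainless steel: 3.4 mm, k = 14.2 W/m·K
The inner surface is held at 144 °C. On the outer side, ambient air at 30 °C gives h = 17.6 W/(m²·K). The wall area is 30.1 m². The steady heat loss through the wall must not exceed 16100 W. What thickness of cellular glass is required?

Series thermal resistances:
R_copper = L/(kA) = 0.0016/(386×30.1) = 1.377×10^-7 K/W
R_stainless steel = L/(kA) = 0.0034/(14.2×30.1) = 7.955×10^-6 K/W
R_outer film = 1/(h_o·A) = 1/(17.6×30.1) = 0.001888 K/W
Sum of the known resistances R_other = 0.001896 K/W
Required total resistance R_tot = ΔT/Q_allow = 114/16100 = 0.007081 K/W
R_cellular glass = R_tot − R_other = 0.005185 K/W
L = R·k·A = 0.005185×0.0514×30.1

L ≈ 8.02 mm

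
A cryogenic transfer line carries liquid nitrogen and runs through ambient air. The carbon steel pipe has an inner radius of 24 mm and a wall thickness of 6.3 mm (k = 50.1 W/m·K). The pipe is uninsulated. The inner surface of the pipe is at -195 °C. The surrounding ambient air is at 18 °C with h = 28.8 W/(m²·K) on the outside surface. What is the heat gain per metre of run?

q′ ≈ 1160 W/m

Radial resistances (cylindrical: R_cond = ln(r_o/r_i)/(2πkL), R_conv = 1/(h·2πrL)):
R_carbon steel pipe wall = ln(30.3/24)/(2π×50.1×1) = 7.405×10^-4 K/W
R_outer film = 1/(h_o·2πr_oL) = 1/(28.8×2π×0.0303×1) = 0.1824 K/W
R_total = 0.1831 K/W
Q = ΔT/R_total = 213/0.1831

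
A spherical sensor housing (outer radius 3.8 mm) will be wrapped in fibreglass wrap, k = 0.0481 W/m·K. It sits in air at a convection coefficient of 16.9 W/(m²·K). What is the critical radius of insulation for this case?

r_cr ≈ 5.69 mm

For a sphere r_cr = 2k/h = 2×0.0481/16.9
r_cr = 5.69 mm; since the bare radius (3.8 mm) is below r_cr, adding a thin layer of insulation will *increase* heat loss.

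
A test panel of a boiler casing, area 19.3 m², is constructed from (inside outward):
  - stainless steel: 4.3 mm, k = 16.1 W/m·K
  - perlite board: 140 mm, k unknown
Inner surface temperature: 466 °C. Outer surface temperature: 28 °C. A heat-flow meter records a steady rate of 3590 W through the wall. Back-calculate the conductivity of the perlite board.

k ≈ 0.0595 W/(m·K)

Model the wall as resistances in series:
R_stainless steel = L/(kA) = 0.0043/(16.1×19.3) = 1.384×10^-5 K/W
Sum of known resistances R_other = 1.384×10^-5 K/W
Total R = ΔT/Q = 438/3590 = 0.122 K/W
R_perlite board = R_total − R_other = 0.122 K/W
k = L/(R·A) = 0.14/(0.122×19.3)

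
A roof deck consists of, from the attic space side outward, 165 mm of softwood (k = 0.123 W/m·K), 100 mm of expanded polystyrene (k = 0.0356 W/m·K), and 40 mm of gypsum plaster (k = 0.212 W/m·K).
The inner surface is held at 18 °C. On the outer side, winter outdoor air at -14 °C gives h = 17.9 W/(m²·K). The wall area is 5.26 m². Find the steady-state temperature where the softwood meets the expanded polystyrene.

Model the wall as resistances in series:
R_softwood = L/(kA) = 0.165/(0.123×5.26) = 0.255 K/W
R_expanded polystyrene = L/(kA) = 0.1/(0.0356×5.26) = 0.534 K/W
R_gypsum plaster = L/(kA) = 0.04/(0.212×5.26) = 0.03587 K/W
R_outer film = 1/(h_o·A) = 1/(17.9×5.26) = 0.01062 K/W
R_total = 0.8356 K/W;  Q = ΔT/R_total = 32/0.8356 = 38.3 W
T_interface = T_inner − Q·ΣR(inner→interface) = 18 − 38.3×0.255

T ≈ 8.23 °C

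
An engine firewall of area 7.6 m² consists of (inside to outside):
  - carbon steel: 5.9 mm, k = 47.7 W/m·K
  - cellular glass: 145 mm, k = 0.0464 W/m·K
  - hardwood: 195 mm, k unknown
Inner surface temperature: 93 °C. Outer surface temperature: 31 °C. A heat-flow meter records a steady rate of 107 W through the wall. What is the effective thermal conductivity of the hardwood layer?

k ≈ 0.153 W/(m·K)

Treating each layer as a thermal resistance in series:
R_carbon steel = L/(kA) = 0.0059/(47.7×7.6) = 1.627×10^-5 K/W
R_cellular glass = L/(kA) = 0.145/(0.0464×7.6) = 0.4112 K/W
Sum of known resistances R_other = 0.4112 K/W
Total R = ΔT/Q = 62/107 = 0.5794 K/W
R_hardwood = R_total − R_other = 0.1682 K/W
k = L/(R·A) = 0.195/(0.1682×7.6)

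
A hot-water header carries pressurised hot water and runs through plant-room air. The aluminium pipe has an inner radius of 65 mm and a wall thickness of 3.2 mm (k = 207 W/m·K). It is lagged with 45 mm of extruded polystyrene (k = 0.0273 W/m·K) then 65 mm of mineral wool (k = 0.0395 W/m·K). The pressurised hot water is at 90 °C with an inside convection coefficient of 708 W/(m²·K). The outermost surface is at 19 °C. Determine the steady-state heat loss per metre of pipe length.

q′ ≈ 14.8 W/m

Cylindrical conduction, so R = ln(r₂/r₁)/(2πkL) per layer, in series:
R_inner film = 1/(h_i·2πr₁L) = 1/(708×2π×0.065×1) = 0.003458 K/W
R_aluminium pipe wall = ln(68.2/65)/(2π×207×1) = 3.695×10^-5 K/W
R_extruded polystyrene = ln(113.2/68.2)/(2π×0.0273×1) = 2.954 K/W
R_mineral wool = ln(178.2/113.2)/(2π×0.0395×1) = 1.828 K/W
R_total = 4.786 K/W
Q = ΔT/R_total = 71/4.786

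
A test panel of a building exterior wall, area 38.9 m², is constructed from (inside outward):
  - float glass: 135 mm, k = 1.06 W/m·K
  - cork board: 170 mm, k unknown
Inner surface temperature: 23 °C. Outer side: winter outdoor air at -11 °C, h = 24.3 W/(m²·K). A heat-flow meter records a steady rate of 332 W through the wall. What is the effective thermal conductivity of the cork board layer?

Thermal resistances in series:
R_float glass = L/(kA) = 0.135/(1.06×38.9) = 0.003274 K/W
R_outer film = 1/(h_o·A) = 1/(24.3×38.9) = 0.001058 K/W
Sum of known resistances R_other = 0.004332 K/W
Total R = ΔT/Q = 34/332 = 0.1024 K/W
R_cork board = R_total − R_other = 0.09808 K/W
k = L/(R·A) = 0.17/(0.09808×38.9)

k ≈ 0.0446 W/(m·K)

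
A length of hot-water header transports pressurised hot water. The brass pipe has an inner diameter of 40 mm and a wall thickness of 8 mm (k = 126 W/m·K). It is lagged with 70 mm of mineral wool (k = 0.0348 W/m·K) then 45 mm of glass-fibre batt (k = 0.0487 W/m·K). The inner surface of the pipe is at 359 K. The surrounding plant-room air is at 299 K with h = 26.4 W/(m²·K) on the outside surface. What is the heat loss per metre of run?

Treating each annulus and film as a series resistance:
R_brass pipe wall = ln(28/20)/(2π×126×1) = 4.25×10^-4 K/W
R_mineral wool = ln(98/28)/(2π×0.0348×1) = 5.729 K/W
R_glass-fibre batt = ln(143/98)/(2π×0.0487×1) = 1.235 K/W
R_outer film = 1/(h_o·2πr_oL) = 1/(26.4×2π×0.143×1) = 0.04216 K/W
R_total = 7.007 K/W
Q = ΔT/R_total = 60/7.007

q′ ≈ 8.56 W/m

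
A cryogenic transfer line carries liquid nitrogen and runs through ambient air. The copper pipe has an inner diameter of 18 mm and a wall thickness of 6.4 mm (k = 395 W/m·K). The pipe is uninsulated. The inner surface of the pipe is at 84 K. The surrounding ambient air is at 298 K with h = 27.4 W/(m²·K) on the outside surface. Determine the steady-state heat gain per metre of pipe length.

q′ ≈ 567 W/m

Radial resistances (cylindrical: R_cond = ln(r_o/r_i)/(2πkL), R_conv = 1/(h·2πrL)):
R_copper pipe wall = ln(15.4/9)/(2π×395×1) = 2.164×10^-4 K/W
R_outer film = 1/(h_o·2πr_oL) = 1/(27.4×2π×0.0154×1) = 0.3772 K/W
R_total = 0.3774 K/W
Q = ΔT/R_total = 214/0.3774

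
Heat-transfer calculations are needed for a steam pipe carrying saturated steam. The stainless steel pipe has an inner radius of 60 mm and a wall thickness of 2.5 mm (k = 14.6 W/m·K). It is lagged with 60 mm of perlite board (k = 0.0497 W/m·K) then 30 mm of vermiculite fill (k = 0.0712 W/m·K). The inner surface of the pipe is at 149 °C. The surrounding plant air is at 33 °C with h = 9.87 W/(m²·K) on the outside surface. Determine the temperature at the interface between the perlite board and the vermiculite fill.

For a radial system each layer contributes R = ln(r_out/r_in)/(2πkL); films add R = 1/(hA).
R_stainless steel pipe wall = ln(62.5/60)/(2π×14.6×1) = 4.45×10^-4 K/W
R_perlite board = ln(122.5/62.5)/(2π×0.0497×1) = 2.155 K/W
R_vermiculite fill = ln(152.5/122.5)/(2π×0.0712×1) = 0.4897 K/W
R_outer film = 1/(h_o·2πr_oL) = 1/(9.87×2π×0.1525×1) = 0.1057 K/W
R_total = 2.751 K/W
Q = ΔT/R_total = 116/2.751
Q = 42.2 W/m
T_interface = T_inner − Q·ΣR(inner→interface) = 149 − 42.2×2.155

T ≈ 58.1 °C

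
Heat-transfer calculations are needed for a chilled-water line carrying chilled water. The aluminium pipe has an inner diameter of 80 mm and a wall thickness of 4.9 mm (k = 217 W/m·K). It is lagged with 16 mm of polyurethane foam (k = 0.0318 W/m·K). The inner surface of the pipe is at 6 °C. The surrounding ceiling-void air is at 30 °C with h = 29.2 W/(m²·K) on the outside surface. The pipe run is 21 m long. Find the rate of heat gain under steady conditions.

Q ≈ 312 W

Cylindrical conduction, so R = ln(r₂/r₁)/(2πkL) per layer, in series:
R_aluminium pipe wall = ln(44.9/40)/(2π×217×21) = 4.036×10^-6 K/W
R_polyurethane foam = ln(60.9/44.9)/(2π×0.0318×21) = 0.07264 K/W
R_outer film = 1/(h_o·2πr_oL) = 1/(29.2×2π×0.0609×21) = 0.004262 K/W
R_total = 0.07691 K/W
Q = ΔT/R_total = 24/0.07691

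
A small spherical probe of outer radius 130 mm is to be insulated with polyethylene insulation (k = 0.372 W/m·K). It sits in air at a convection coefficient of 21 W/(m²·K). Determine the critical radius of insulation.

For a sphere r_cr = 2k/h = 2×0.372/21
r_cr = 35.4 mm; since the bare radius (130 mm) is above r_cr, any added insulation will reduce heat loss.

r_cr ≈ 35.4 mm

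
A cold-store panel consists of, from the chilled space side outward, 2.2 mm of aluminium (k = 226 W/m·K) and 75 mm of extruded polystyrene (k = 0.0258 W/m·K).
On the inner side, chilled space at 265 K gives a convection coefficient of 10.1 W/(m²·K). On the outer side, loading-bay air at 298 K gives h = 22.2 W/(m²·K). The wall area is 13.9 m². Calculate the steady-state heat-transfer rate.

Series thermal resistances:
R_inner film = 1/(h_i·A) = 1/(10.1×13.9) = 0.007123 K/W
R_aluminium = L/(kA) = 0.0022/(226×13.9) = 7.003×10^-7 K/W
R_extruded polystyrene = L/(kA) = 0.075/(0.0258×13.9) = 0.2091 K/W
R_outer film = 1/(h_o·A) = 1/(22.2×13.9) = 0.003241 K/W
R_total = 0.2195 K/W
Q = ΔT / R_total = 33 / 0.2195

Q ≈ 150 W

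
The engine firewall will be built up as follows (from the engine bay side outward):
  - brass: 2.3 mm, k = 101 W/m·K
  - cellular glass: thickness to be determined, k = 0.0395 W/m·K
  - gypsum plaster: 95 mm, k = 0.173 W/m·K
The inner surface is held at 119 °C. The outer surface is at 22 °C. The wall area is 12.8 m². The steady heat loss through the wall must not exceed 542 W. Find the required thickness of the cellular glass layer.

Using the resistance-network approach (series):
R_brass = L/(kA) = 0.0023/(101×12.8) = 1.779×10^-6 K/W
R_gypsum plaster = L/(kA) = 0.095/(0.173×12.8) = 0.0429 K/W
Sum of the known resistances R_other = 0.0429 K/W
Required total resistance R_tot = ΔT/Q_allow = 97/542 = 0.179 K/W
R_cellular glass = R_tot − R_other = 0.1361 K/W
L = R·k·A = 0.1361×0.0395×12.8

L ≈ 68.8 mm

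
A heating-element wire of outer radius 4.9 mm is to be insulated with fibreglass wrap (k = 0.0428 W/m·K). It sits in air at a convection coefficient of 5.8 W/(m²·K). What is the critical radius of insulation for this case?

r_cr ≈ 7.38 mm

For a cylinder r_cr = k/h = 0.0428/5.8
r_cr = 7.38 mm; since the bare radius (4.9 mm) is below r_cr, adding a thin layer of insulation will *increase* heat loss.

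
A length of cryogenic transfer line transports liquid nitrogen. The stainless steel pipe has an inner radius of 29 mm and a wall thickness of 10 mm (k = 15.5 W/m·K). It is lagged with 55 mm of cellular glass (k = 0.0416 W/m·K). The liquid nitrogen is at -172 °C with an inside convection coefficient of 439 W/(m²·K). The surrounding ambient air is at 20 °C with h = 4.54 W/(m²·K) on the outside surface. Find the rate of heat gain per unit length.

q′ ≈ 51.1 W/m

Per-layer cylindrical resistances, series-summed:
R_inner film = 1/(h_i·2πr₁L) = 1/(439×2π×0.029×1) = 0.0125 K/W
R_stainless steel pipe wall = ln(39/29)/(2π×15.5×1) = 0.003042 K/W
R_cellular glass = ln(94/39)/(2π×0.0416×1) = 3.366 K/W
R_outer film = 1/(h_o·2πr_oL) = 1/(4.54×2π×0.094×1) = 0.3729 K/W
R_total = 3.754 K/W
Q = ΔT/R_total = 192/3.754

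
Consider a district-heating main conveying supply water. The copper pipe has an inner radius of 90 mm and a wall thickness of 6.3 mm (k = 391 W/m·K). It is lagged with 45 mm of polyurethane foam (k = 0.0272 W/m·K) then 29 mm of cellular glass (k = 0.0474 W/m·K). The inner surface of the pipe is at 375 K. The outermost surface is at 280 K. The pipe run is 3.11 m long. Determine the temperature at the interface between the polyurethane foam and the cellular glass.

Cylindrical conduction, so R = ln(r₂/r₁)/(2πkL) per layer, in series:
R_copper pipe wall = ln(96.3/90)/(2π×391×3.11) = 8.855×10^-6 K/W
R_polyurethane foam = ln(141.3/96.3)/(2π×0.0272×3.11) = 0.7214 K/W
R_cellular glass = ln(170.3/141.3)/(2π×0.0474×3.11) = 0.2015 K/W
R_total = 0.9229 K/W
Q = ΔT/R_total = 95/0.9229
Q = 103 W
T_interface = T_inner − Q·ΣR(inner→interface) = 375 − 103×0.7214

T ≈ 301 K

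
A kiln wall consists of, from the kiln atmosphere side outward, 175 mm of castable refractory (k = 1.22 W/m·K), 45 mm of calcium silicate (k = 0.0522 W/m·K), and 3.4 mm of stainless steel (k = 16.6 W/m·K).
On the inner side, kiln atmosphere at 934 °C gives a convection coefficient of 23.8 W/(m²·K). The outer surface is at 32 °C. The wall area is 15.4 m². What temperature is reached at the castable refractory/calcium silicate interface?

T ≈ 774 °C

Treating each layer as a thermal resistance in series:
R_inner film = 1/(h_i·A) = 1/(23.8×15.4) = 0.002728 K/W
R_castable refractory = L/(kA) = 0.175/(1.22×15.4) = 0.009314 K/W
R_calcium silicate = L/(kA) = 0.045/(0.0522×15.4) = 0.05598 K/W
R_stainless steel = L/(kA) = 0.0034/(16.6×15.4) = 1.33×10^-5 K/W
R_total = 0.06803 K/W;  Q = ΔT/R_total = 902/0.06803 = 13260 W
T_interface = T_inner − Q·ΣR(inner→interface) = 934 − 13300×0.01204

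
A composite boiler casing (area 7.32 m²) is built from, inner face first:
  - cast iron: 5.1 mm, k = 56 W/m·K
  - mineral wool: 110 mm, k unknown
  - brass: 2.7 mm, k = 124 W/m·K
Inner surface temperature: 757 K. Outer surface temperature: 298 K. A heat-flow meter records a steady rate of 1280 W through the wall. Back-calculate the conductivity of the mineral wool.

Model the wall as resistances in series:
R_cast iron = L/(kA) = 0.0051/(56×7.32) = 1.244×10^-5 K/W
R_brass = L/(kA) = 0.0027/(124×7.32) = 2.975×10^-6 K/W
Sum of known resistances R_other = 1.542×10^-5 K/W
Total R = ΔT/Q = 459/1280 = 0.3586 K/W
R_mineral wool = R_total − R_other = 0.3586 K/W
k = L/(R·A) = 0.11/(0.3586×7.32)

k ≈ 0.0419 W/(m·K)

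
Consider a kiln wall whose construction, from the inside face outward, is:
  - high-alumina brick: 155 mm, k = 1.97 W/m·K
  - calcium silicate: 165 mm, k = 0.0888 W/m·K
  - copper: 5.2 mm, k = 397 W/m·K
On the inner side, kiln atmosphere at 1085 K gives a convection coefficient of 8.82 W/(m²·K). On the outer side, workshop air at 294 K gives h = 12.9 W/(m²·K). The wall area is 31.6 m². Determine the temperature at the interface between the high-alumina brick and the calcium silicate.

Treating each layer as a thermal resistance in series:
R_inner film = 1/(h_i·A) = 1/(8.82×31.6) = 0.003588 K/W
R_high-alumina brick = L/(kA) = 0.155/(1.97×31.6) = 0.00249 K/W
R_calcium silicate = L/(kA) = 0.165/(0.0888×31.6) = 0.0588 K/W
R_copper = L/(kA) = 0.0052/(397×31.6) = 4.145×10^-7 K/W
R_outer film = 1/(h_o·A) = 1/(12.9×31.6) = 0.002453 K/W
R_total = 0.06733 K/W;  Q = ΔT/R_total = 791/0.06733 = 11750 W
T_interface = T_inner − Q·ΣR(inner→interface) = 1085 − 11700×0.006078

T ≈ 1010 K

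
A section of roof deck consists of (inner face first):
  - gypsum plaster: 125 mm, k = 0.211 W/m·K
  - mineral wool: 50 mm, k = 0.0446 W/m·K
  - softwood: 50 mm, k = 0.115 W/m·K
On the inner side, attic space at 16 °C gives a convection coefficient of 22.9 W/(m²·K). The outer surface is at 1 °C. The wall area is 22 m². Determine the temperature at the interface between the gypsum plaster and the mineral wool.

T ≈ 11.6 °C

Series thermal resistances:
R_inner film = 1/(h_i·A) = 1/(22.9×22) = 0.001985 K/W
R_gypsum plaster = L/(kA) = 0.125/(0.211×22) = 0.02693 K/W
R_mineral wool = L/(kA) = 0.05/(0.0446×22) = 0.05096 K/W
R_softwood = L/(kA) = 0.05/(0.115×22) = 0.01976 K/W
R_total = 0.09963 K/W;  Q = ΔT/R_total = 15/0.09963 = 150.6 W
T_interface = T_inner − Q·ΣR(inner→interface) = 16 − 151×0.02891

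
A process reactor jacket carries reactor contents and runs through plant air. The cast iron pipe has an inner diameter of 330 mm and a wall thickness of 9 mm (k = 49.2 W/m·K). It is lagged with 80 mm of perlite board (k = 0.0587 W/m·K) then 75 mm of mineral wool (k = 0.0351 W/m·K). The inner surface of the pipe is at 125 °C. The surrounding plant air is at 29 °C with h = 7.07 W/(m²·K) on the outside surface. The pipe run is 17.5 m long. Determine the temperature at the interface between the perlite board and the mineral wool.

Cylindrical conduction, so R = ln(r₂/r₁)/(2πkL) per layer, in series:
R_cast iron pipe wall = ln(174/165)/(2π×49.2×17.5) = 9.817×10^-6 K/W
R_perlite board = ln(254/174)/(2π×0.0587×17.5) = 0.05861 K/W
R_mineral wool = ln(329/254)/(2π×0.0351×17.5) = 0.06704 K/W
R_outer film = 1/(h_o·2πr_oL) = 1/(7.07×2π×0.329×17.5) = 0.00391 K/W
R_total = 0.1296 K/W
Q = ΔT/R_total = 96/0.1296
Q = 741 W
T_interface = T_inner − Q·ΣR(inner→interface) = 125 − 741×0.05862

T ≈ 81.6 °C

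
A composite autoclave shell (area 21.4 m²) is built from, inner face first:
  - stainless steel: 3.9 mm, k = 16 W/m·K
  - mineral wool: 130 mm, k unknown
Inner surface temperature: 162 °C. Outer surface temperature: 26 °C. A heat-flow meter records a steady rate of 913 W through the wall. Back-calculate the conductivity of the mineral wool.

Series thermal resistances:
R_stainless steel = L/(kA) = 0.0039/(16×21.4) = 1.139×10^-5 K/W
Sum of known resistances R_other = 1.139×10^-5 K/W
Total R = ΔT/Q = 136/913 = 0.149 K/W
R_mineral wool = R_total − R_other = 0.1489 K/W
k = L/(R·A) = 0.13/(0.1489×21.4)

k ≈ 0.0408 W/(m·K)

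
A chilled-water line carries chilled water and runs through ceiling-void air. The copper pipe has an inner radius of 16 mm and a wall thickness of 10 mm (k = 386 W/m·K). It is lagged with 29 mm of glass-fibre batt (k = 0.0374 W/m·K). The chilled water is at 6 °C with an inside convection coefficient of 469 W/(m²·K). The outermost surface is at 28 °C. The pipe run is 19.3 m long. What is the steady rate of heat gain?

For a radial system each layer contributes R = ln(r_out/r_in)/(2πkL); films add R = 1/(hA).
R_inner film = 1/(h_i·2πr₁L) = 1/(469×2π×0.016×19.3) = 0.001099 K/W
R_copper pipe wall = ln(26/16)/(2π×386×19.3) = 1.037×10^-5 K/W
R_glass-fibre batt = ln(55/26)/(2π×0.0374×19.3) = 0.1652 K/W
R_total = 0.1663 K/W
Q = ΔT/R_total = 22/0.1663

Q ≈ 132 W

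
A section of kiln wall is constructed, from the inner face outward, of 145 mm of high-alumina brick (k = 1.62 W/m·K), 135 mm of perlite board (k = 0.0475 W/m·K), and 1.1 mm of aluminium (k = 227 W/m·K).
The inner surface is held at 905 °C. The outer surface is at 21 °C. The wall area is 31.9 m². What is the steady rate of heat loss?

Q ≈ 9620 W

Model the wall as resistances in series:
R_high-alumina brick = L/(kA) = 0.145/(1.62×31.9) = 0.002806 K/W
R_perlite board = L/(kA) = 0.135/(0.0475×31.9) = 0.08909 K/W
R_aluminium = L/(kA) = 0.0011/(227×31.9) = 1.519×10^-7 K/W
R_total = 0.0919 K/W
Q = ΔT / R_total = 884 / 0.0919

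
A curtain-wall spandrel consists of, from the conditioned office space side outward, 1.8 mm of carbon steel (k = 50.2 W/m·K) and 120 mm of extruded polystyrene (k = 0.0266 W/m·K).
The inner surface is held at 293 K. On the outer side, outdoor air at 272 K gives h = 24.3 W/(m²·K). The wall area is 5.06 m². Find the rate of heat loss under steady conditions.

Q ≈ 23.3 W

Using the resistance-network approach (series):
R_carbon steel = L/(kA) = 0.0018/(50.2×5.06) = 7.086×10^-6 K/W
R_extruded polystyrene = L/(kA) = 0.12/(0.0266×5.06) = 0.8916 K/W
R_outer film = 1/(h_o·A) = 1/(24.3×5.06) = 0.008133 K/W
R_total = 0.8997 K/W
Q = ΔT / R_total = 21 / 0.8997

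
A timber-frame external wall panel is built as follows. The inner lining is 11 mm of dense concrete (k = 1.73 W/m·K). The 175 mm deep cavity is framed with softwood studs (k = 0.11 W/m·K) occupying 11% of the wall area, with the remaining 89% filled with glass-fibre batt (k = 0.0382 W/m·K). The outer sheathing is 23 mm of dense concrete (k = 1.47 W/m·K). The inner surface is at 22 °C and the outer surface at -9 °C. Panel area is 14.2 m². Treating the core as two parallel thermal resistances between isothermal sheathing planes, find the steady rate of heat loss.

Sheathing layers in series; stud and cavity paths in parallel between them.
R_inner = 0.011/(1.73×14.2) = 4.478×10^-4 K/W
R_stud  = 0.175/(0.11×0.11×14.2) = 1.019 K/W
R_cav   = 0.175/(0.0382×0.89×14.2) = 0.3625 K/W
1/R_core = 1/R_stud + 1/R_cav → R_core = 0.2673 K/W
R_outer = 0.023/(1.47×14.2) = 0.001102 K/W
R_total = 0.2689 K/W
Q = ΔT/R_total = 31/0.2689

Q ≈ 115 W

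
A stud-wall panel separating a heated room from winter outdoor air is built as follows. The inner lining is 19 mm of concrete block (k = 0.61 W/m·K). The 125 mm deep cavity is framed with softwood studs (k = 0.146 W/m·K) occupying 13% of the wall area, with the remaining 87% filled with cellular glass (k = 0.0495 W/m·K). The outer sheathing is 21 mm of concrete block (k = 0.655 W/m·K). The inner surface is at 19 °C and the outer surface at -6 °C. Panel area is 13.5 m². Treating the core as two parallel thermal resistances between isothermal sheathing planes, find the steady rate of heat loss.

Sheathing layers in series; stud and cavity paths in parallel between them.
R_inner = 0.019/(0.61×13.5) = 0.002307 K/W
R_stud  = 0.125/(0.146×0.13×13.5) = 0.4878 K/W
R_cav   = 0.125/(0.0495×0.87×13.5) = 0.215 K/W
1/R_core = 1/R_stud + 1/R_cav → R_core = 0.1492 K/W
R_outer = 0.021/(0.655×13.5) = 0.002375 K/W
R_total = 0.1539 K/W
Q = ΔT/R_total = 25/0.1539

Q ≈ 162 W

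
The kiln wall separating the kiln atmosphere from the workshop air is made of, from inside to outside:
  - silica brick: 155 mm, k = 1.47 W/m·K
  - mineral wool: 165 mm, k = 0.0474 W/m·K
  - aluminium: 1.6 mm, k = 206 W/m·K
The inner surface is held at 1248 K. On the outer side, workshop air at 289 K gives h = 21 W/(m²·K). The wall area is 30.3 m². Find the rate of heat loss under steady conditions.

Model the wall as resistances in series:
R_silica brick = L/(kA) = 0.155/(1.47×30.3) = 0.00348 K/W
R_mineral wool = L/(kA) = 0.165/(0.0474×30.3) = 0.1149 K/W
R_aluminium = L/(kA) = 0.0016/(206×30.3) = 2.563×10^-7 K/W
R_outer film = 1/(h_o·A) = 1/(21×30.3) = 0.001572 K/W
R_total = 0.1199 K/W
Q = ΔT / R_total = 959 / 0.1199

Q ≈ 8000 W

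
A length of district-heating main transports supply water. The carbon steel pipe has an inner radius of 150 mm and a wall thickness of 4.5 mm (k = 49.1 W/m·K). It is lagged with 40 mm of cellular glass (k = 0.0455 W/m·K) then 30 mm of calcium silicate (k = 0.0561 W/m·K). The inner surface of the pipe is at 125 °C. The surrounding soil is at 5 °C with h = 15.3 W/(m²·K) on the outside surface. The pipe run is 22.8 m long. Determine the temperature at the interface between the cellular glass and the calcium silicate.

T ≈ 48.2 °C

Cylindrical conduction, so R = ln(r₂/r₁)/(2πkL) per layer, in series:
R_carbon steel pipe wall = ln(154.5/150)/(2π×49.1×22.8) = 4.202×10^-6 K/W
R_cellular glass = ln(194.5/154.5)/(2π×0.0455×22.8) = 0.03532 K/W
R_calcium silicate = ln(224.5/194.5)/(2π×0.0561×22.8) = 0.01785 K/W
R_outer film = 1/(h_o·2πr_oL) = 1/(15.3×2π×0.2245×22.8) = 0.002032 K/W
R_total = 0.05521 K/W
Q = ΔT/R_total = 120/0.05521
Q = 2170 W
T_interface = T_inner − Q·ΣR(inner→interface) = 125 − 2170×0.03533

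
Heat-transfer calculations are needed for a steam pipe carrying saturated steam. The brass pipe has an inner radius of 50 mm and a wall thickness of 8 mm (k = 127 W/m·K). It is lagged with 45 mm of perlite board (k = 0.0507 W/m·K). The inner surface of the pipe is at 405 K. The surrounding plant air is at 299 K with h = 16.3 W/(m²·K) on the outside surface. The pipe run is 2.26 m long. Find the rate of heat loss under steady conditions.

Q ≈ 126 W

Radial resistances (cylindrical: R_cond = ln(r_o/r_i)/(2πkL), R_conv = 1/(h·2πrL)):
R_brass pipe wall = ln(58/50)/(2π×127×2.26) = 8.23×10^-5 K/W
R_perlite board = ln(103/58)/(2π×0.0507×2.26) = 0.7977 K/W
R_outer film = 1/(h_o·2πr_oL) = 1/(16.3×2π×0.103×2.26) = 0.04195 K/W
R_total = 0.8397 K/W
Q = ΔT/R_total = 106/0.8397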